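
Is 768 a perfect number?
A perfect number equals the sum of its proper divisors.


Proper divisors of 768: 1, 2, 3, 4, 6, 8, 12, 16, 24, 32, 48, 64, 96, 128, 192, 256, 384
Sum = 1 + 2 + 3 + 4 + 6 + 8 + 12 + 16 + 24 + 32 + 48 + 64 + 96 + 128 + 192 + 256 + 384 = 1276

No, 768 is not perfect (1276 ≠ 768)


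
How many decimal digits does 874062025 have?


874062025 has 9 digits in base 10
floor(log10(874062025)) + 1 = floor(8.9415) + 1 = 9

9 digits (base 10)


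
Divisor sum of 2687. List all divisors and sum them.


Divisors of 2687: 1, 2687
Sum = 1 + 2687 = 2688

σ(2687) = 2688


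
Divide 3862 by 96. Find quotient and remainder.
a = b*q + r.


3862 = 96 * 40 + 22
Check: 3840 + 22 = 3862

q = 40, r = 22


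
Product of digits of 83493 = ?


8 × 3 × 4 × 9 × 3 = 2592


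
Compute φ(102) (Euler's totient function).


102 = 2 × 3 × 17
Prime factors: 2, 3, 17
φ(102) = 102 × (1-1/2) × (1-1/3) × (1-1/17)
= 102 × 1/2 × 2/3 × 16/17 = 32

φ(102) = 32


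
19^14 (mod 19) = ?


19^1 mod 19 = 0
19^2 mod 19 = 0
19^3 mod 19 = 0
19^4 mod 19 = 0
19^5 mod 19 = 0
19^6 mod 19 = 0
19^7 mod 19 = 0
19^8 mod 19 = 0
19^9 mod 19 = 0
19^10 mod 19 = 0
19^11 mod 19 = 0
19^12 mod 19 = 0
19^13 mod 19 = 0
19^14 mod 19 = 0


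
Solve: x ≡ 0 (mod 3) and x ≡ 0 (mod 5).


M = 3*5 = 15
M1 = M/3 = 5, M2 = M/5 = 3
M1^(-1) mod 3 = 2, M2^(-1) mod 5 = 2
x = 0*5*2 + 0*3*2 = 0
0 mod 15 = 0
Check: 0 mod 3 = 0 ✓, 0 mod 5 = 0 ✓

x ≡ 0 (mod 15)


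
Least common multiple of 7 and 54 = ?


GCD(7, 54) = 1
LCM = 7*54/1 = 378/1 = 378

LCM = 378


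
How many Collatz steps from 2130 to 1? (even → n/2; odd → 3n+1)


2130 → 1065 → 3196 → 1598 → 799 → 2398 → 1199 → 3598 → 1799 → 5398 → 2699 → 8098 → 4049 → 12148 → 6074 → 3037 → 9112 → 4556 → 2278 → 1139 → 3418 → 1709 → 5128 → 2564 → 1282 → 641 → 1924 → 962 → 481 → 1444 → 722 → 361 → 1084 → 542 → 271 → 814 → 407 → 1222 → 611 → 1834 → 917 → 2752 → 1376 → 688 → 344 → 172 → 86 → 43 → 130 → 65 → 196 → 98 → 49 → 148 → 74 → 37 → 112 → 56 → 28 → 14 → 7 → 22 → 11 → 34 → 17 → 52 → 26 → 13 → 40 → 20 → 10 → 5 → 16 → 8 → 4 → 2 → 1
Total steps = 76

76 steps


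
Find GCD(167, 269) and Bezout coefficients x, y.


Tabular extended Euclidean (each row: r = 167*s + 269*t):
r=167, s=1, t=0
r=269, s=0, t=1
q=0: r=167, s=1, t=0   [167*(1) + 269*(0) = 167]
q=1: r=102, s=-1, t=1   [167*(-1) + 269*(1) = 102]
q=1: r=65, s=2, t=-1   [167*(2) + 269*(-1) = 65]
q=1: r=37, s=-3, t=2   [167*(-3) + 269*(2) = 37]
q=1: r=28, s=5, t=-3   [167*(5) + 269*(-3) = 28]
q=1: r=9, s=-8, t=5   [167*(-8) + 269*(5) = 9]
q=3: r=1, s=29, t=-18   [167*(29) + 269*(-18) = 1]
q=9: r=0, s=-269, t=167   [167*(-269) + 269*(167) = 0]
GCD = 1; from the row with r=1: x=29, y=-18
Check: 167*(29) + 269*(-18) = 4843 - 4842 = 1

GCD = 1, x = 29, y = -18


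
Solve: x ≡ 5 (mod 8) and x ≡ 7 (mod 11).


M = 8*11 = 88
M1 = M/8 = 11, M2 = M/11 = 8
M1^(-1) mod 8 = 3, M2^(-1) mod 11 = 7
x = 5*11*3 + 7*8*7 = 557
557 mod 88 = 29
Check: 29 mod 8 = 5 ✓, 29 mod 11 = 7 ✓

x ≡ 29 (mod 88)


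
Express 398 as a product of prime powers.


398 / 2 = 199
199 / 199 = 1
398 = 2 × 199


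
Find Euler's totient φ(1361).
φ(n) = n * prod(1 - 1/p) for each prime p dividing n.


1361 = 1361
Prime factors: 1361
φ(1361) = 1361 × (1-1/1361)
= 1361 × 1360/1361 = 1360

φ(1361) = 1360


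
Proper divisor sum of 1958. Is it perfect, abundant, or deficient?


Proper divisors: 1, 2, 11, 22, 89, 178, 979
Sum = 1 + 2 + 11 + 22 + 89 + 178 + 979 = 1282
1282 < 1958 → deficient

s(1958) = 1282 (deficient)


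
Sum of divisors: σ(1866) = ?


Divisors of 1866: 1, 2, 3, 6, 311, 622, 933, 1866
Sum = 1 + 2 + 3 + 6 + 311 + 622 + 933 + 1866 = 3744

σ(1866) = 3744


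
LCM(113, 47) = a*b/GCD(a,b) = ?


GCD(113, 47) = 1
LCM = 113*47/1 = 5311/1 = 5311

LCM = 5311


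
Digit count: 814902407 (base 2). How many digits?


814902407 in base 2 = 110000100100100110110010000111
Number of digits = 30

30 digits (base 2)


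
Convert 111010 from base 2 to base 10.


111010 (base 2) = 58 (decimal)
58 (decimal) = 58 (base 10)


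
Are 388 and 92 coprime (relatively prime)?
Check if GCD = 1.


Euclidean algorithm:
388 = 4 * 92 + 20
92 = 4 * 20 + 12
20 = 1 * 12 + 8
12 = 1 * 8 + 4
8 = 2 * 4 + 0
GCD(388, 92) = 4

No, not coprime (GCD = 4)


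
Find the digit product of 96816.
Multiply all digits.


9 × 6 × 8 × 1 × 6 = 2592


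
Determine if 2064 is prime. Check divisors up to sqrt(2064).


2064 / 2 = 1032 (exact division)
2064 is NOT prime.

No, 2064 is not prime


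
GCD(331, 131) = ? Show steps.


331 = 2 * 131 + 69
131 = 1 * 69 + 62
69 = 1 * 62 + 7
62 = 8 * 7 + 6
7 = 1 * 6 + 1
6 = 6 * 1 + 0
GCD = 1


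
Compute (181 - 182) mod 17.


181 - 182 = -1
-1 mod 17 = 16


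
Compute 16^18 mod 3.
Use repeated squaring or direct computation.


16^1 mod 3 = 1
16^2 mod 3 = 1
16^3 mod 3 = 1
16^4 mod 3 = 1
16^5 mod 3 = 1
16^6 mod 3 = 1
16^7 mod 3 = 1
16^8 mod 3 = 1
16^9 mod 3 = 1
16^10 mod 3 = 1
16^11 mod 3 = 1
16^12 mod 3 = 1
16^13 mod 3 = 1
16^14 mod 3 = 1
16^15 mod 3 = 1
16^16 mod 3 = 1
16^17 mod 3 = 1
16^18 mod 3 = 1


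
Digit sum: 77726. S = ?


7 + 7 + 7 + 2 + 6 = 29


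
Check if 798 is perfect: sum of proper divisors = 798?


Proper divisors of 798: 1, 2, 3, 6, 7, 14, 19, 21, 38, 42, 57, 114, 133, 266, 399
Sum = 1 + 2 + 3 + 6 + 7 + 14 + 19 + 21 + 38 + 42 + 57 + 114 + 133 + 266 + 399 = 1122

No, 798 is not perfect (1122 ≠ 798)


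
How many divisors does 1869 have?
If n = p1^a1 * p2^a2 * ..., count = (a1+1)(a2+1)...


1869 = 3^1 × 7^1 × 89^1
d(1869) = (1+1) × (1+1) × (1+1) = 8

8 divisors


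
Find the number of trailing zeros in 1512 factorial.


floor(1512/5) = 302
floor(1512/25) = 60
floor(1512/125) = 12
floor(1512/625) = 2
Total = 376

376 trailing zeros


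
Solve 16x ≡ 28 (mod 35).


GCD(16, 35) = 1, unique solution
a^(-1) mod 35 = 11
x = 11 * 28 mod 35 = 28

x ≡ 28 (mod 35)


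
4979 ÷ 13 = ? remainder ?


4979 = 13 * 383 + 0
Check: 4979 + 0 = 4979

q = 383, r = 0


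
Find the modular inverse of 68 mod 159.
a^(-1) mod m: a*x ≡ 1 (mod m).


Use the extended Euclidean algorithm on (159, 68); each row r = 159*s + 68*t:
r=159, s=1, t=0
r=68, s=0, t=1
q=2: r=23, s=1, t=-2   [159*(1) + 68*(-2) = 23]
q=2: r=22, s=-2, t=5   [159*(-2) + 68*(5) = 22]
q=1: r=1, s=3, t=-7   [159*(3) + 68*(-7) = 1]
q=22: r=0, s=-68, t=159   [159*(-68) + 68*(159) = 0]
GCD = 1 with t = -7, so 68*(-7) ≡ 1 (mod 159)
Inverse = -7 mod 159 = 152
Check: 68 * 152 = 10336 ≡ 1 (mod 159)

68^(-1) ≡ 152 (mod 159)


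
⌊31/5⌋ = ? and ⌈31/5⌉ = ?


31/5 = 6.2000
floor = 6
ceil = 7

floor = 6, ceil = 7


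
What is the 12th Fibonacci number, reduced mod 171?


F(k) mod 171 for k=1..12:
1, 1, 2, 3, 5, 8, 13, 21, 34, 55, 89, 144
F(12) mod 171 = 144


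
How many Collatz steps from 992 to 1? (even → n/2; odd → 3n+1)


992 → 496 → 248 → 124 → 62 → 31 → 94 → 47 → 142 → 71 → 214 → 107 → 322 → 161 → 484 → 242 → 121 → 364 → 182 → 91 → 274 → 137 → 412 → 206 → 103 → 310 → 155 → 466 → 233 → 700 → 350 → 175 → 526 → 263 → 790 → 395 → 1186 → 593 → 1780 → 890 → 445 → 1336 → 668 → 334 → 167 → 502 → 251 → 754 → 377 → 1132 → 566 → 283 → 850 → 425 → 1276 → 638 → 319 → 958 → 479 → 1438 → 719 → 2158 → 1079 → 3238 → 1619 → 4858 → 2429 → 7288 → 3644 → 1822 → 911 → 2734 → 1367 → 4102 → 2051 → 6154 → 3077 → 9232 → 4616 → 2308 → 1154 → 577 → 1732 → 866 → 433 → 1300 → 650 → 325 → 976 → 488 → 244 → 122 → 61 → 184 → 92 → 46 → 23 → 70 → 35 → 106 → 53 → 160 → 80 → 40 → 20 → 10 → 5 → 16 → 8 → 4 → 2 → 1
Total steps = 111

111 steps


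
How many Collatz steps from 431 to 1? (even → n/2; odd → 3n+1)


431 → 1294 → 647 → 1942 → 971 → 2914 → 1457 → 4372 → 2186 → 1093 → 3280 → 1640 → 820 → 410 → 205 → 616 → 308 → 154 → 77 → 232 → 116 → 58 → 29 → 88 → 44 → 22 → 11 → 34 → 17 → 52 → 26 → 13 → 40 → 20 → 10 → 5 → 16 → 8 → 4 → 2 → 1
Total steps = 40

40 steps


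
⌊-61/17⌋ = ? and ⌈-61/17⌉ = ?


-61/17 = -3.5882
floor = -4
ceil = -3

floor = -4, ceil = -3


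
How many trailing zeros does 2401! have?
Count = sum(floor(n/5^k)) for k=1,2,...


floor(2401/5) = 480
floor(2401/25) = 96
floor(2401/125) = 19
floor(2401/625) = 3
Total = 598

598 trailing zeros


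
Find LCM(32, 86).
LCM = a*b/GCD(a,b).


GCD(32, 86) = 2
LCM = 32*86/2 = 2752/2 = 1376

LCM = 1376


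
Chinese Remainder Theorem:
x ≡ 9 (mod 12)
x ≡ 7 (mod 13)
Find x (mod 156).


M = 12*13 = 156
M1 = M/12 = 13, M2 = M/13 = 12
M1^(-1) mod 12 = 1, M2^(-1) mod 13 = 12
x = 9*13*1 + 7*12*12 = 1125
1125 mod 156 = 33
Check: 33 mod 12 = 9 ✓, 33 mod 13 = 7 ✓

x ≡ 33 (mod 156)


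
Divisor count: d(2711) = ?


2711 = 2711^1
d(2711) = (1+1) = 2

2 divisors


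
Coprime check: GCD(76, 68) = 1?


Euclidean algorithm:
76 = 1 * 68 + 8
68 = 8 * 8 + 4
8 = 2 * 4 + 0
GCD(76, 68) = 4

No, not coprime (GCD = 4)


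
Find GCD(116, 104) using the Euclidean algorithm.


116 = 1 * 104 + 12
104 = 8 * 12 + 8
12 = 1 * 8 + 4
8 = 2 * 4 + 0
GCD = 4


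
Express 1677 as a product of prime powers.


1677 / 3 = 559
559 / 13 = 43
43 / 43 = 1
1677 = 3 × 13 × 43


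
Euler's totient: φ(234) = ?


234 = 2 × 3^2 × 13
Prime factors: 2, 3, 13
φ(234) = 234 × (1-1/2) × (1-1/3) × (1-1/13)
= 234 × 1/2 × 2/3 × 12/13 = 72

φ(234) = 72


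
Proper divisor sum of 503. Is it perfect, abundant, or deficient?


Proper divisors: 1
Sum = 1 = 1
1 < 503 → deficient

s(503) = 1 (deficient)


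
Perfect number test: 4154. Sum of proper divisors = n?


Proper divisors of 4154: 1, 2, 31, 62, 67, 134, 2077
Sum = 1 + 2 + 31 + 62 + 67 + 134 + 2077 = 2374

No, 4154 is not perfect (2374 ≠ 4154)


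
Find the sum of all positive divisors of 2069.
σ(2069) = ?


Divisors of 2069: 1, 2069
Sum = 1 + 2069 = 2070

σ(2069) = 2070


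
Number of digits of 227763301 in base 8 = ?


227763301 in base 8 = 1544662145
Number of digits = 10

10 digits (base 8)


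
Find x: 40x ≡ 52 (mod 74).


GCD(40, 74) = 2 divides 52
Divide: 20x ≡ 26 (mod 37)
x ≡ 5 (mod 37)


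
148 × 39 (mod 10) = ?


148 × 39 = 5772
5772 mod 10 = 2


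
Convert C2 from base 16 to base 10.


C2 (base 16) = 194 (decimal)
194 (decimal) = 194 (base 10)


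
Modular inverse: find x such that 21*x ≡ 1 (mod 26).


Use the extended Euclidean algorithm on (26, 21); each row r = 26*s + 21*t:
r=26, s=1, t=0
r=21, s=0, t=1
q=1: r=5, s=1, t=-1   [26*(1) + 21*(-1) = 5]
q=4: r=1, s=-4, t=5   [26*(-4) + 21*(5) = 1]
q=5: r=0, s=21, t=-26   [26*(21) + 21*(-26) = 0]
GCD = 1 with t = 5, so 21*(5) ≡ 1 (mod 26)
Inverse = 5 mod 26 = 5
Check: 21 * 5 = 105 ≡ 1 (mod 26)

21^(-1) ≡ 5 (mod 26)


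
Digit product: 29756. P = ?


2 × 9 × 7 × 5 × 6 = 3780


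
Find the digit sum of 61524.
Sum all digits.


6 + 1 + 5 + 2 + 4 = 18


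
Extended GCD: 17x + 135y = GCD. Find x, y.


Tabular extended Euclidean (each row: r = 17*s + 135*t):
r=17, s=1, t=0
r=135, s=0, t=1
q=0: r=17, s=1, t=0   [17*(1) + 135*(0) = 17]
q=7: r=16, s=-7, t=1   [17*(-7) + 135*(1) = 16]
q=1: r=1, s=8, t=-1   [17*(8) + 135*(-1) = 1]
q=16: r=0, s=-135, t=17   [17*(-135) + 135*(17) = 0]
GCD = 1; from the row with r=1: x=8, y=-1
Check: 17*(8) + 135*(-1) = 136 - 135 = 1

GCD = 1, x = 8, y = -1


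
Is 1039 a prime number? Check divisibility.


Check divisors up to sqrt(1039) = 32.2335
No divisors found.
1039 is prime.

Yes, 1039 is prime


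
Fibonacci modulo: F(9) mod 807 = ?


F(k) mod 807 for k=1..9:
1, 1, 2, 3, 5, 8, 13, 21, 34
F(9) mod 807 = 34


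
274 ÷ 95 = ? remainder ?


274 = 95 * 2 + 84
Check: 190 + 84 = 274

q = 2, r = 84


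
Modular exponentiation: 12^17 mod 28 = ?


12^1 mod 28 = 12
12^2 mod 28 = 4
12^3 mod 28 = 20
12^4 mod 28 = 16
12^5 mod 28 = 24
12^6 mod 28 = 8
12^7 mod 28 = 12
12^8 mod 28 = 4
12^9 mod 28 = 20
12^10 mod 28 = 16
12^11 mod 28 = 24
12^12 mod 28 = 8
12^13 mod 28 = 12
12^14 mod 28 = 4
12^15 mod 28 = 20
12^16 mod 28 = 16
12^17 mod 28 = 24


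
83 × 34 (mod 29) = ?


83 × 34 = 2822
2822 mod 29 = 9


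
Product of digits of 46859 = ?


4 × 6 × 8 × 5 × 9 = 8640


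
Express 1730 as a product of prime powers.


1730 / 2 = 865
865 / 5 = 173
173 / 173 = 1
1730 = 2 × 5 × 173


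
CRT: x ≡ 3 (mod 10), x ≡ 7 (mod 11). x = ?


M = 10*11 = 110
M1 = M/10 = 11, M2 = M/11 = 10
M1^(-1) mod 10 = 1, M2^(-1) mod 11 = 10
x = 3*11*1 + 7*10*10 = 733
733 mod 110 = 73
Check: 73 mod 10 = 3 ✓, 73 mod 11 = 7 ✓

x ≡ 73 (mod 110)


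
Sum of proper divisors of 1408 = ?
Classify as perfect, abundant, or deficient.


Proper divisors: 1, 2, 4, 8, 11, 16, 22, 32, 44, 64, 88, 128, 176, 352, 704
Sum = 1 + 2 + 4 + 8 + 11 + 16 + 22 + 32 + 44 + 64 + 88 + 128 + 176 + 352 + 704 = 1652
1652 > 1408 → abundant

s(1408) = 1652 (abundant)


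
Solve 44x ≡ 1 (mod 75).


GCD(44, 75) = 1, unique solution
a^(-1) mod 75 = 29
x = 29 * 1 mod 75 = 29

x ≡ 29 (mod 75)


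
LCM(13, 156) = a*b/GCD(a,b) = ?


GCD(13, 156) = 13
LCM = 13*156/13 = 2028/13 = 156

LCM = 156


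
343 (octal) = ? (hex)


343 (base 8) = 227 (decimal)
227 (decimal) = E3 (base 16)


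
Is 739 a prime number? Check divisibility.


Check divisors up to sqrt(739) = 27.1846
No divisors found.
739 is prime.

Yes, 739 is prime


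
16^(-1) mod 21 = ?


Use the extended Euclidean algorithm on (21, 16); each row r = 21*s + 16*t:
r=21, s=1, t=0
r=16, s=0, t=1
q=1: r=5, s=1, t=-1   [21*(1) + 16*(-1) = 5]
q=3: r=1, s=-3, t=4   [21*(-3) + 16*(4) = 1]
q=5: r=0, s=16, t=-21   [21*(16) + 16*(-21) = 0]
GCD = 1 with t = 4, so 16*(4) ≡ 1 (mod 21)
Inverse = 4 mod 21 = 4
Check: 16 * 4 = 64 ≡ 1 (mod 21)

16^(-1) ≡ 4 (mod 21)


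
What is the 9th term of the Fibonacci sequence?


Sequence: 1, 1, 2, 3, 5, 8, 13, 21, 34
F(9) = 34


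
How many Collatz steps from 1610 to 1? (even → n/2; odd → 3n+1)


1610 → 805 → 2416 → 1208 → 604 → 302 → 151 → 454 → 227 → 682 → 341 → 1024 → 512 → 256 → 128 → 64 → 32 → 16 → 8 → 4 → 2 → 1
Total steps = 21

21 steps


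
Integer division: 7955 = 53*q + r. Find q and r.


7955 = 53 * 150 + 5
Check: 7950 + 5 = 7955

q = 150, r = 5


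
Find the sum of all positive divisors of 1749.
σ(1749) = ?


Divisors of 1749: 1, 3, 11, 33, 53, 159, 583, 1749
Sum = 1 + 3 + 11 + 33 + 53 + 159 + 583 + 1749 = 2592

σ(1749) = 2592


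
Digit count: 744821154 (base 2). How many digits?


744821154 in base 2 = 101100011001010001000110100010
Number of digits = 30

30 digits (base 2)


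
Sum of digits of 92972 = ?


9 + 2 + 9 + 7 + 2 = 29


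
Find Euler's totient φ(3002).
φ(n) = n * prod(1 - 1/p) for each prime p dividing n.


3002 = 2 × 19 × 79
Prime factors: 2, 19, 79
φ(3002) = 3002 × (1-1/2) × (1-1/19) × (1-1/79)
= 3002 × 1/2 × 18/19 × 78/79 = 1404

φ(3002) = 1404


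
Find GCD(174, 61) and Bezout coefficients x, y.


Tabular extended Euclidean (each row: r = 174*s + 61*t):
r=174, s=1, t=0
r=61, s=0, t=1
q=2: r=52, s=1, t=-2   [174*(1) + 61*(-2) = 52]
q=1: r=9, s=-1, t=3   [174*(-1) + 61*(3) = 9]
q=5: r=7, s=6, t=-17   [174*(6) + 61*(-17) = 7]
q=1: r=2, s=-7, t=20   [174*(-7) + 61*(20) = 2]
q=3: r=1, s=27, t=-77   [174*(27) + 61*(-77) = 1]
q=2: r=0, s=-61, t=174   [174*(-61) + 61*(174) = 0]
GCD = 1; from the row with r=1: x=27, y=-77
Check: 174*(27) + 61*(-77) = 4698 - 4697 = 1

GCD = 1, x = 27, y = -77


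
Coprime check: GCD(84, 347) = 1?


Euclidean algorithm:
347 = 4 * 84 + 11
84 = 7 * 11 + 7
11 = 1 * 7 + 4
7 = 1 * 4 + 3
4 = 1 * 3 + 1
3 = 3 * 1 + 0
GCD(84, 347) = 1

Yes, coprime (GCD = 1)


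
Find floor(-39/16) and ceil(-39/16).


-39/16 = -2.4375
floor = -3
ceil = -2

floor = -3, ceil = -2


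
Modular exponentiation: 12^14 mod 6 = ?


12^1 mod 6 = 0
12^2 mod 6 = 0
12^3 mod 6 = 0
12^4 mod 6 = 0
12^5 mod 6 = 0
12^6 mod 6 = 0
12^7 mod 6 = 0
12^8 mod 6 = 0
12^9 mod 6 = 0
12^10 mod 6 = 0
12^11 mod 6 = 0
12^12 mod 6 = 0
12^13 mod 6 = 0
12^14 mod 6 = 0


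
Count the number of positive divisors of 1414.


1414 = 2^1 × 7^1 × 101^1
d(1414) = (1+1) × (1+1) × (1+1) = 8

8 divisors


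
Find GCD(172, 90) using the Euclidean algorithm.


172 = 1 * 90 + 82
90 = 1 * 82 + 8
82 = 10 * 8 + 2
8 = 4 * 2 + 0
GCD = 2


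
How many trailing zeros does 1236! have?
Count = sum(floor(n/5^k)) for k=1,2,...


floor(1236/5) = 247
floor(1236/25) = 49
floor(1236/125) = 9
floor(1236/625) = 1
Total = 306

306 trailing zeros


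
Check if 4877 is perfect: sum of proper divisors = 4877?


Proper divisors of 4877: 1
Sum = 1 = 1

No, 4877 is not perfect (1 ≠ 4877)


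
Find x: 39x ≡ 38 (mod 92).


GCD(39, 92) = 1, unique solution
a^(-1) mod 92 = 59
x = 59 * 38 mod 92 = 34

x ≡ 34 (mod 92)


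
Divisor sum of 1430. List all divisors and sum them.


Divisors of 1430: 1, 2, 5, 10, 11, 13, 22, 26, 55, 65, 110, 130, 143, 286, 715, 1430
Sum = 1 + 2 + 5 + 10 + 11 + 13 + 22 + 26 + 55 + 65 + 110 + 130 + 143 + 286 + 715 + 1430 = 3024

σ(1430) = 3024


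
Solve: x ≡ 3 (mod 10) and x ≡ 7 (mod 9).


M = 10*9 = 90
M1 = M/10 = 9, M2 = M/9 = 10
M1^(-1) mod 10 = 9, M2^(-1) mod 9 = 1
x = 3*9*9 + 7*10*1 = 313
313 mod 90 = 43
Check: 43 mod 10 = 3 ✓, 43 mod 9 = 7 ✓

x ≡ 43 (mod 90)


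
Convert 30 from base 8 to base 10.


30 (base 8) = 24 (decimal)
24 (decimal) = 24 (base 10)


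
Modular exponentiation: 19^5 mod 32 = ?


19^1 mod 32 = 19
19^2 mod 32 = 9
19^3 mod 32 = 11
19^4 mod 32 = 17
19^5 mod 32 = 3


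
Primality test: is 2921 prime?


2921 / 23 = 127 (exact division)
2921 is NOT prime.

No, 2921 is not prime


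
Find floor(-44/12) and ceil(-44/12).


-44/12 = -3.6667
floor = -4
ceil = -3

floor = -4, ceil = -3


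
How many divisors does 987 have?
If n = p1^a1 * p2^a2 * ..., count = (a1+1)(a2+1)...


987 = 3^1 × 7^1 × 47^1
d(987) = (1+1) × (1+1) × (1+1) = 8

8 divisors


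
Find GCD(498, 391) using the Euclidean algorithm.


498 = 1 * 391 + 107
391 = 3 * 107 + 70
107 = 1 * 70 + 37
70 = 1 * 37 + 33
37 = 1 * 33 + 4
33 = 8 * 4 + 1
4 = 4 * 1 + 0
GCD = 1


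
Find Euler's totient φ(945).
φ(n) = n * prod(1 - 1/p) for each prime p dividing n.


945 = 3^3 × 5 × 7
Prime factors: 3, 5, 7
φ(945) = 945 × (1-1/3) × (1-1/5) × (1-1/7)
= 945 × 2/3 × 4/5 × 6/7 = 432

φ(945) = 432


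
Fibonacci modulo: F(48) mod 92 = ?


F(k) mod 92 for k=1..48:
1, 1, 2, 3, 5, 8, 13, 21, 34, 55, 89, 52, 49, 9, 58, 67, 33, 8, 41, 49, 90, 47, 45, 0, 45, 45, 90, 43, 41, 84, 33, 25, 58, 83, 49, 40, 89, 37, 34, 71, 13, 84, 5, 89, 2, 91, 1, 0
F(48) mod 92 = 0


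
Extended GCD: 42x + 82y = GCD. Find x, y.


Tabular extended Euclidean (each row: r = 42*s + 82*t):
r=42, s=1, t=0
r=82, s=0, t=1
q=0: r=42, s=1, t=0   [42*(1) + 82*(0) = 42]
q=1: r=40, s=-1, t=1   [42*(-1) + 82*(1) = 40]
q=1: r=2, s=2, t=-1   [42*(2) + 82*(-1) = 2]
q=20: r=0, s=-41, t=21   [42*(-41) + 82*(21) = 0]
GCD = 2; from the row with r=2: x=2, y=-1
Check: 42*(2) + 82*(-1) = 84 - 82 = 2

GCD = 2, x = 2, y = -1


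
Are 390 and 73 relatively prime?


Euclidean algorithm:
390 = 5 * 73 + 25
73 = 2 * 25 + 23
25 = 1 * 23 + 2
23 = 11 * 2 + 1
2 = 2 * 1 + 0
GCD(390, 73) = 1

Yes, coprime (GCD = 1)


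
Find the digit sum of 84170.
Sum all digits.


8 + 4 + 1 + 7 + 0 = 20


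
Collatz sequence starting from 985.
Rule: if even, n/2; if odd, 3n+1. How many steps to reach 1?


985 → 2956 → 1478 → 739 → 2218 → 1109 → 3328 → 1664 → 832 → 416 → 208 → 104 → 52 → 26 → 13 → 40 → 20 → 10 → 5 → 16 → 8 → 4 → 2 → 1
Total steps = 23

23 steps


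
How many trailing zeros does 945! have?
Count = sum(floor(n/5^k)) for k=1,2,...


floor(945/5) = 189
floor(945/25) = 37
floor(945/125) = 7
floor(945/625) = 1
Total = 234

234 trailing zeros


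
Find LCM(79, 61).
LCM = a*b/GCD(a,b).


GCD(79, 61) = 1
LCM = 79*61/1 = 4819/1 = 4819

LCM = 4819


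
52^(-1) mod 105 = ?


Use the extended Euclidean algorithm on (105, 52); each row r = 105*s + 52*t:
r=105, s=1, t=0
r=52, s=0, t=1
q=2: r=1, s=1, t=-2   [105*(1) + 52*(-2) = 1]
q=52: r=0, s=-52, t=105   [105*(-52) + 52*(105) = 0]
GCD = 1 with t = -2, so 52*(-2) ≡ 1 (mod 105)
Inverse = -2 mod 105 = 103
Check: 52 * 103 = 5356 ≡ 1 (mod 105)

52^(-1) ≡ 103 (mod 105)


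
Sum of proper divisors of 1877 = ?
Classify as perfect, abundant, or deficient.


Proper divisors: 1
Sum = 1 = 1
1 < 1877 → deficient

s(1877) = 1 (deficient)


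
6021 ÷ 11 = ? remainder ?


6021 = 11 * 547 + 4
Check: 6017 + 4 = 6021

q = 547, r = 4


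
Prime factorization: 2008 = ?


2008 / 2 = 1004
1004 / 2 = 502
502 / 2 = 251
251 / 251 = 1
2008 = 2^3 × 251


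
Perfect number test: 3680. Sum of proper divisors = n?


Proper divisors of 3680: 1, 2, 4, 5, 8, 10, 16, 20, 23, 32, 40, 46, 80, 92, 115, 160, 184, 230, 368, 460, 736, 920, 1840
Sum = 1 + 2 + 4 + 5 + 8 + 10 + 16 + 20 + 23 + 32 + 40 + 46 + 80 + 92 + 115 + 160 + 184 + 230 + 368 + 460 + 736 + 920 + 1840 = 5392

No, 3680 is not perfect (5392 ≠ 3680)


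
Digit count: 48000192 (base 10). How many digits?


48000192 has 8 digits in base 10
floor(log10(48000192)) + 1 = floor(7.6812) + 1 = 8

8 digits (base 10)


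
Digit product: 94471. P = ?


9 × 4 × 4 × 7 × 1 = 1008


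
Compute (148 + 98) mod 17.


148 + 98 = 246
246 mod 17 = 8


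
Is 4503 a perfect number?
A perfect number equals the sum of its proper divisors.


Proper divisors of 4503: 1, 3, 19, 57, 79, 237, 1501
Sum = 1 + 3 + 19 + 57 + 79 + 237 + 1501 = 1897

No, 4503 is not perfect (1897 ≠ 4503)


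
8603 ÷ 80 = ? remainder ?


8603 = 80 * 107 + 43
Check: 8560 + 43 = 8603

q = 107, r = 43


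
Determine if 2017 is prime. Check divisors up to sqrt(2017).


Check divisors up to sqrt(2017) = 44.9110
No divisors found.
2017 is prime.

Yes, 2017 is prime


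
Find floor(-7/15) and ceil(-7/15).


-7/15 = -0.4667
floor = -1
ceil = 0

floor = -1, ceil = 0


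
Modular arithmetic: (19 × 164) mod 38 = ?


19 × 164 = 3116
3116 mod 38 = 0


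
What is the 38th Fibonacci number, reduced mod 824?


F(k) mod 824 for k=1..38:
1, 1, 2, 3, 5, 8, 13, 21, 34, 55, 89, 144, 233, 377, 610, 163, 773, 112, 61, 173, 234, 407, 641, 224, 41, 265, 306, 571, 53, 624, 677, 477, 330, 807, 313, 296, 609, 81
F(38) mod 824 = 81


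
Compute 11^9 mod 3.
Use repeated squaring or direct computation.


11^1 mod 3 = 2
11^2 mod 3 = 1
11^3 mod 3 = 2
11^4 mod 3 = 1
11^5 mod 3 = 2
11^6 mod 3 = 1
11^7 mod 3 = 2
11^8 mod 3 = 1
11^9 mod 3 = 2


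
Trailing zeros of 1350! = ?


floor(1350/5) = 270
floor(1350/25) = 54
floor(1350/125) = 10
floor(1350/625) = 2
Total = 336

336 trailing zeros


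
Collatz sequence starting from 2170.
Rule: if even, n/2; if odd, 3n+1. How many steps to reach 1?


2170 → 1085 → 3256 → 1628 → 814 → 407 → 1222 → 611 → 1834 → 917 → 2752 → 1376 → 688 → 344 → 172 → 86 → 43 → 130 → 65 → 196 → 98 → 49 → 148 → 74 → 37 → 112 → 56 → 28 → 14 → 7 → 22 → 11 → 34 → 17 → 52 → 26 → 13 → 40 → 20 → 10 → 5 → 16 → 8 → 4 → 2 → 1
Total steps = 45

45 steps


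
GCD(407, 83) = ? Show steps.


407 = 4 * 83 + 75
83 = 1 * 75 + 8
75 = 9 * 8 + 3
8 = 2 * 3 + 2
3 = 1 * 2 + 1
2 = 2 * 1 + 0
GCD = 1


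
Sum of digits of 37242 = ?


3 + 7 + 2 + 4 + 2 = 18


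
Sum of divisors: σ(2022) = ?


Divisors of 2022: 1, 2, 3, 6, 337, 674, 1011, 2022
Sum = 1 + 2 + 3 + 6 + 337 + 674 + 1011 + 2022 = 4056

σ(2022) = 4056


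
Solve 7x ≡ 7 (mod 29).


GCD(7, 29) = 1, unique solution
a^(-1) mod 29 = 25
x = 25 * 7 mod 29 = 1

x ≡ 1 (mod 29)


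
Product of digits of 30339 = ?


3 × 0 × 3 × 3 × 9 = 0


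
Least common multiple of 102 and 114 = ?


GCD(102, 114) = 6
LCM = 102*114/6 = 11628/6 = 1938

LCM = 1938


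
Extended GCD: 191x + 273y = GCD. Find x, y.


Tabular extended Euclidean (each row: r = 191*s + 273*t):
r=191, s=1, t=0
r=273, s=0, t=1
q=0: r=191, s=1, t=0   [191*(1) + 273*(0) = 191]
q=1: r=82, s=-1, t=1   [191*(-1) + 273*(1) = 82]
q=2: r=27, s=3, t=-2   [191*(3) + 273*(-2) = 27]
q=3: r=1, s=-10, t=7   [191*(-10) + 273*(7) = 1]
q=27: r=0, s=273, t=-191   [191*(273) + 273*(-191) = 0]
GCD = 1; from the row with r=1: x=-10, y=7
Check: 191*(-10) + 273*(7) = -1910 + 1911 = 1

GCD = 1, x = -10, y = 7


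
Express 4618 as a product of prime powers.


4618 / 2 = 2309
2309 / 2309 = 1
4618 = 2 × 2309


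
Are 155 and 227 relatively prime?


Euclidean algorithm:
227 = 1 * 155 + 72
155 = 2 * 72 + 11
72 = 6 * 11 + 6
11 = 1 * 6 + 5
6 = 1 * 5 + 1
5 = 5 * 1 + 0
GCD(155, 227) = 1

Yes, coprime (GCD = 1)


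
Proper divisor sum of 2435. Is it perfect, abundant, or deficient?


Proper divisors: 1, 5, 487
Sum = 1 + 5 + 487 = 493
493 < 2435 → deficient

s(2435) = 493 (deficient)


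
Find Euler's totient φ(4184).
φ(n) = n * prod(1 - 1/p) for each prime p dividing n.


4184 = 2^3 × 523
Prime factors: 2, 523
φ(4184) = 4184 × (1-1/2) × (1-1/523)
= 4184 × 1/2 × 522/523 = 2088

φ(4184) = 2088


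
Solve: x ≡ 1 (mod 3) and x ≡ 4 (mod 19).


M = 3*19 = 57
M1 = M/3 = 19, M2 = M/19 = 3
M1^(-1) mod 3 = 1, M2^(-1) mod 19 = 13
x = 1*19*1 + 4*3*13 = 175
175 mod 57 = 4
Check: 4 mod 3 = 1 ✓, 4 mod 19 = 4 ✓

x ≡ 4 (mod 57)


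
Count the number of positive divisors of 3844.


3844 = 2^2 × 31^2
d(3844) = (2+1) × (2+1) = 9

9 divisors


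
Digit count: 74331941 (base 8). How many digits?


74331941 in base 8 = 433433445
Number of digits = 9

9 digits (base 8)


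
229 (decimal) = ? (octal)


229 (base 10) = 229 (decimal)
229 (decimal) = 345 (base 8)


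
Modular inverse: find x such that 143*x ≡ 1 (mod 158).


Use the extended Euclidean algorithm on (158, 143); each row r = 158*s + 143*t:
r=158, s=1, t=0
r=143, s=0, t=1
q=1: r=15, s=1, t=-1   [158*(1) + 143*(-1) = 15]
q=9: r=8, s=-9, t=10   [158*(-9) + 143*(10) = 8]
q=1: r=7, s=10, t=-11   [158*(10) + 143*(-11) = 7]
q=1: r=1, s=-19, t=21   [158*(-19) + 143*(21) = 1]
q=7: r=0, s=143, t=-158   [158*(143) + 143*(-158) = 0]
GCD = 1 with t = 21, so 143*(21) ≡ 1 (mod 158)
Inverse = 21 mod 158 = 21
Check: 143 * 21 = 3003 ≡ 1 (mod 158)

143^(-1) ≡ 21 (mod 158)


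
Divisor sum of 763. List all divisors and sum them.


Divisors of 763: 1, 7, 109, 763
Sum = 1 + 7 + 109 + 763 = 880

σ(763) = 880


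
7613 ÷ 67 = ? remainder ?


7613 = 67 * 113 + 42
Check: 7571 + 42 = 7613

q = 113, r = 42


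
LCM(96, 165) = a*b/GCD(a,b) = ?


GCD(96, 165) = 3
LCM = 96*165/3 = 15840/3 = 5280

LCM = 5280


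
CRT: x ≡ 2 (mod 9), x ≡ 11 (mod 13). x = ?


M = 9*13 = 117
M1 = M/9 = 13, M2 = M/13 = 9
M1^(-1) mod 9 = 7, M2^(-1) mod 13 = 3
x = 2*13*7 + 11*9*3 = 479
479 mod 117 = 11
Check: 11 mod 9 = 2 ✓, 11 mod 13 = 11 ✓

x ≡ 11 (mod 117)


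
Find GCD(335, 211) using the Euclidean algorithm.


335 = 1 * 211 + 124
211 = 1 * 124 + 87
124 = 1 * 87 + 37
87 = 2 * 37 + 13
37 = 2 * 13 + 11
13 = 1 * 11 + 2
11 = 5 * 2 + 1
2 = 2 * 1 + 0
GCD = 1


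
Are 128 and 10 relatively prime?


Euclidean algorithm:
128 = 12 * 10 + 8
10 = 1 * 8 + 2
8 = 4 * 2 + 0
GCD(128, 10) = 2

No, not coprime (GCD = 2)


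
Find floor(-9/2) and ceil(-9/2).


-9/2 = -4.5000
floor = -5
ceil = -4

floor = -5, ceil = -4


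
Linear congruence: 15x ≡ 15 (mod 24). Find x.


GCD(15, 24) = 3 divides 15
Divide: 5x ≡ 5 (mod 8)
x ≡ 1 (mod 8)


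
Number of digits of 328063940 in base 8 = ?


328063940 in base 8 = 2343355704
Number of digits = 10

10 digits (base 8)


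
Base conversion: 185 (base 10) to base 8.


185 (base 10) = 185 (decimal)
185 (decimal) = 271 (base 8)


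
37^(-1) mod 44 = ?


Use the extended Euclidean algorithm on (44, 37); each row r = 44*s + 37*t:
r=44, s=1, t=0
r=37, s=0, t=1
q=1: r=7, s=1, t=-1   [44*(1) + 37*(-1) = 7]
q=5: r=2, s=-5, t=6   [44*(-5) + 37*(6) = 2]
q=3: r=1, s=16, t=-19   [44*(16) + 37*(-19) = 1]
q=2: r=0, s=-37, t=44   [44*(-37) + 37*(44) = 0]
GCD = 1 with t = -19, so 37*(-19) ≡ 1 (mod 44)
Inverse = -19 mod 44 = 25
Check: 37 * 25 = 925 ≡ 1 (mod 44)

37^(-1) ≡ 25 (mod 44)


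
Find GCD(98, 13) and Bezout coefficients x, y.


Tabular extended Euclidean (each row: r = 98*s + 13*t):
r=98, s=1, t=0
r=13, s=0, t=1
q=7: r=7, s=1, t=-7   [98*(1) + 13*(-7) = 7]
q=1: r=6, s=-1, t=8   [98*(-1) + 13*(8) = 6]
q=1: r=1, s=2, t=-15   [98*(2) + 13*(-15) = 1]
q=6: r=0, s=-13, t=98   [98*(-13) + 13*(98) = 0]
GCD = 1; from the row with r=1: x=2, y=-15
Check: 98*(2) + 13*(-15) = 196 - 195 = 1

GCD = 1, x = 2, y = -15


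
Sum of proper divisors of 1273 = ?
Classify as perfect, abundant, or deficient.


Proper divisors: 1, 19, 67
Sum = 1 + 19 + 67 = 87
87 < 1273 → deficient

s(1273) = 87 (deficient)


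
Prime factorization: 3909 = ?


3909 / 3 = 1303
1303 / 1303 = 1
3909 = 3 × 1303


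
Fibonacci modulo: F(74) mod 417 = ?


F(k) mod 417 for k=1..74:
1, 1, 2, 3, 5, 8, 13, 21, 34, 55, 89, 144, 233, 377, 193, 153, 346, 82, 11, 93, 104, 197, 301, 81, 382, 46, 11, 57, 68, 125, 193, 318, 94, 412, 89, 84, 173, 257, 13, 270, 283, 136, 2, 138, 140, 278, 1, 279, 280, 142, 5, 147, 152, 299, 34, 333, 367, 283, 233, 99, 332, 14, 346, 360, 289, 232, 104, 336, 23, 359, 382, 324, 289, 196
F(74) mod 417 = 196


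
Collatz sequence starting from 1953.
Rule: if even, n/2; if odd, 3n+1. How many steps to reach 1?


1953 → 5860 → 2930 → 1465 → 4396 → 2198 → 1099 → 3298 → 1649 → 4948 → 2474 → 1237 → 3712 → 1856 → 928 → 464 → 232 → 116 → 58 → 29 → 88 → 44 → 22 → 11 → 34 → 17 → 52 → 26 → 13 → 40 → 20 → 10 → 5 → 16 → 8 → 4 → 2 → 1
Total steps = 37

37 steps


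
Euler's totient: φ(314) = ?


314 = 2 × 157
Prime factors: 2, 157
φ(314) = 314 × (1-1/2) × (1-1/157)
= 314 × 1/2 × 156/157 = 156

φ(314) = 156


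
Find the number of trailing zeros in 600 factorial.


floor(600/5) = 120
floor(600/25) = 24
floor(600/125) = 4
Total = 148

148 trailing zeros


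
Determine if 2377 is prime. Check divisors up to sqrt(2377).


Check divisors up to sqrt(2377) = 48.7545
No divisors found.
2377 is prime.

Yes, 2377 is prime


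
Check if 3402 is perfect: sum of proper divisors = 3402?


Proper divisors of 3402: 1, 2, 3, 6, 7, 9, 14, 18, 21, 27, 42, 54, 63, 81, 126, 162, 189, 243, 378, 486, 567, 1134, 1701
Sum = 1 + 2 + 3 + 6 + 7 + 9 + 14 + 18 + 21 + 27 + 42 + 54 + 63 + 81 + 126 + 162 + 189 + 243 + 378 + 486 + 567 + 1134 + 1701 = 5334

No, 3402 is not perfect (5334 ≠ 3402)


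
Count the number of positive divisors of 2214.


2214 = 2^1 × 3^3 × 41^1
d(2214) = (1+1) × (3+1) × (1+1) = 16

16 divisors


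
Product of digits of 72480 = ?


7 × 2 × 4 × 8 × 0 = 0


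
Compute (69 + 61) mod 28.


69 + 61 = 130
130 mod 28 = 18


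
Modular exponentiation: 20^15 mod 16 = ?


20^1 mod 16 = 4
20^2 mod 16 = 0
20^3 mod 16 = 0
20^4 mod 16 = 0
20^5 mod 16 = 0
20^6 mod 16 = 0
20^7 mod 16 = 0
20^8 mod 16 = 0
20^9 mod 16 = 0
20^10 mod 16 = 0
20^11 mod 16 = 0
20^12 mod 16 = 0
20^13 mod 16 = 0
20^14 mod 16 = 0
20^15 mod 16 = 0


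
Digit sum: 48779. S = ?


4 + 8 + 7 + 7 + 9 = 35


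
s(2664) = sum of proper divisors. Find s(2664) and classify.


Proper divisors: 1, 2, 3, 4, 6, 8, 9, 12, 18, 24, 36, 37, 72, 74, 111, 148, 222, 296, 333, 444, 666, 888, 1332
Sum = 1 + 2 + 3 + 4 + 6 + 8 + 9 + 12 + 18 + 24 + 36 + 37 + 72 + 74 + 111 + 148 + 222 + 296 + 333 + 444 + 666 + 888 + 1332 = 4746
4746 > 2664 → abundant

s(2664) = 4746 (abundant)


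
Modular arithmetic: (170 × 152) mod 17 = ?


170 × 152 = 25840
25840 mod 17 = 0


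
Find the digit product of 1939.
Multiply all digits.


1 × 9 × 3 × 9 = 243


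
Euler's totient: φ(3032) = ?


3032 = 2^3 × 379
Prime factors: 2, 379
φ(3032) = 3032 × (1-1/2) × (1-1/379)
= 3032 × 1/2 × 378/379 = 1512

φ(3032) = 1512


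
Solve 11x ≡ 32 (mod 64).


GCD(11, 64) = 1, unique solution
a^(-1) mod 64 = 35
x = 35 * 32 mod 64 = 32

x ≡ 32 (mod 64)


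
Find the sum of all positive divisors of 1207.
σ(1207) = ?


Divisors of 1207: 1, 17, 71, 1207
Sum = 1 + 17 + 71 + 1207 = 1296

σ(1207) = 1296


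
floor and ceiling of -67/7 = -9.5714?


-67/7 = -9.5714
floor = -10
ceil = -9

floor = -10, ceil = -9


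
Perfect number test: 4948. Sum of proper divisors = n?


Proper divisors of 4948: 1, 2, 4, 1237, 2474
Sum = 1 + 2 + 4 + 1237 + 2474 = 3718

No, 4948 is not perfect (3718 ≠ 4948)


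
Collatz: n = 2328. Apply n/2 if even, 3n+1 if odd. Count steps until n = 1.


2328 → 1164 → 582 → 291 → 874 → 437 → 1312 → 656 → 328 → 164 → 82 → 41 → 124 → 62 → 31 → 94 → 47 → 142 → 71 → 214 → 107 → 322 → 161 → 484 → 242 → 121 → 364 → 182 → 91 → 274 → 137 → 412 → 206 → 103 → 310 → 155 → 466 → 233 → 700 → 350 → 175 → 526 → 263 → 790 → 395 → 1186 → 593 → 1780 → 890 → 445 → 1336 → 668 → 334 → 167 → 502 → 251 → 754 → 377 → 1132 → 566 → 283 → 850 → 425 → 1276 → 638 → 319 → 958 → 479 → 1438 → 719 → 2158 → 1079 → 3238 → 1619 → 4858 → 2429 → 7288 → 3644 → 1822 → 911 → 2734 → 1367 → 4102 → 2051 → 6154 → 3077 → 9232 → 4616 → 2308 → 1154 → 577 → 1732 → 866 → 433 → 1300 → 650 → 325 → 976 → 488 → 244 → 122 → 61 → 184 → 92 → 46 → 23 → 70 → 35 → 106 → 53 → 160 → 80 → 40 → 20 → 10 → 5 → 16 → 8 → 4 → 2 → 1
Total steps = 120

120 steps


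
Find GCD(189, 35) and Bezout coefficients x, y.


Tabular extended Euclidean (each row: r = 189*s + 35*t):
r=189, s=1, t=0
r=35, s=0, t=1
q=5: r=14, s=1, t=-5   [189*(1) + 35*(-5) = 14]
q=2: r=7, s=-2, t=11   [189*(-2) + 35*(11) = 7]
q=2: r=0, s=5, t=-27   [189*(5) + 35*(-27) = 0]
GCD = 7; from the row with r=7: x=-2, y=11
Check: 189*(-2) + 35*(11) = -378 + 385 = 7

GCD = 7, x = -2, y = 11


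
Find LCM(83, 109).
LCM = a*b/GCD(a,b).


GCD(83, 109) = 1
LCM = 83*109/1 = 9047/1 = 9047

LCM = 9047


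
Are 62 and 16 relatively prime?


Euclidean algorithm:
62 = 3 * 16 + 14
16 = 1 * 14 + 2
14 = 7 * 2 + 0
GCD(62, 16) = 2

No, not coprime (GCD = 2)


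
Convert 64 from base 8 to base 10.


64 (base 8) = 52 (decimal)
52 (decimal) = 52 (base 10)


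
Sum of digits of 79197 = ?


7 + 9 + 1 + 9 + 7 = 33


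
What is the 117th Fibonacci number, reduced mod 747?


F(k) mod 747 for k=1..117:
1, 1, 2, 3, 5, 8, 13, 21, 34, 55, 89, 144, 233, 377, 610, 240, 103, 343, 446, 42, 488, 530, 271, 54, 325, 379, 704, 336, 293, 629, 175, 57, 232, 289, 521, 63, 584, 647, 484, 384, 121, 505, 626, 384, 263, 647, 163, 63, 226, 289, 515, 57, 572, 629, 454, 336, 43, 379, 422, 54, 476, 530, 259, 42, 301, 343, 644, 240, 137, 377, 514, 144, 658, 55, 713, 21, 734, 8, 742, 3, 745, 1, 746, 0, 746, 746, 745, 744, 742, 739, 734, 726, 713, 692, 658, 603, 514, 370, 137, 507, 644, 404, 301, 705, 259, 217, 476, 693, 422, 368, 43, 411, 454, 118, 572, 690, 515
F(117) mod 747 = 515


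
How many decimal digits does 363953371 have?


363953371 has 9 digits in base 10
floor(log10(363953371)) + 1 = floor(8.5610) + 1 = 9

9 digits (base 10)


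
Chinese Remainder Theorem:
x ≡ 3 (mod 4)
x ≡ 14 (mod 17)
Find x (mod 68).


M = 4*17 = 68
M1 = M/4 = 17, M2 = M/17 = 4
M1^(-1) mod 4 = 1, M2^(-1) mod 17 = 13
x = 3*17*1 + 14*4*13 = 779
779 mod 68 = 31
Check: 31 mod 4 = 3 ✓, 31 mod 17 = 14 ✓

x ≡ 31 (mod 68)


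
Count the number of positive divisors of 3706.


3706 = 2^1 × 17^1 × 109^1
d(3706) = (1+1) × (1+1) × (1+1) = 8

8 divisors


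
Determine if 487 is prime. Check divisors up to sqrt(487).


Check divisors up to sqrt(487) = 22.0681
No divisors found.
487 is prime.

Yes, 487 is prime


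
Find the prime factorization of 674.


674 / 2 = 337
337 / 337 = 1
674 = 2 × 337


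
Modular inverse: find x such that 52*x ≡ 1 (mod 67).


Use the extended Euclidean algorithm on (67, 52); each row r = 67*s + 52*t:
r=67, s=1, t=0
r=52, s=0, t=1
q=1: r=15, s=1, t=-1   [67*(1) + 52*(-1) = 15]
q=3: r=7, s=-3, t=4   [67*(-3) + 52*(4) = 7]
q=2: r=1, s=7, t=-9   [67*(7) + 52*(-9) = 1]
q=7: r=0, s=-52, t=67   [67*(-52) + 52*(67) = 0]
GCD = 1 with t = -9, so 52*(-9) ≡ 1 (mod 67)
Inverse = -9 mod 67 = 58
Check: 52 * 58 = 3016 ≡ 1 (mod 67)

52^(-1) ≡ 58 (mod 67)


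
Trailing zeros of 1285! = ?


floor(1285/5) = 257
floor(1285/25) = 51
floor(1285/125) = 10
floor(1285/625) = 2
Total = 320

320 trailing zeros


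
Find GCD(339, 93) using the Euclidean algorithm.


339 = 3 * 93 + 60
93 = 1 * 60 + 33
60 = 1 * 33 + 27
33 = 1 * 27 + 6
27 = 4 * 6 + 3
6 = 2 * 3 + 0
GCD = 3


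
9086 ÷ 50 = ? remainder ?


9086 = 50 * 181 + 36
Check: 9050 + 36 = 9086

q = 181, r = 36


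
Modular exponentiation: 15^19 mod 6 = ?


15^1 mod 6 = 3
15^2 mod 6 = 3
15^3 mod 6 = 3
15^4 mod 6 = 3
15^5 mod 6 = 3
15^6 mod 6 = 3
15^7 mod 6 = 3
15^8 mod 6 = 3
15^9 mod 6 = 3
15^10 mod 6 = 3
15^11 mod 6 = 3
15^12 mod 6 = 3
15^13 mod 6 = 3
15^14 mod 6 = 3
15^15 mod 6 = 3
15^16 mod 6 = 3
15^17 mod 6 = 3
15^18 mod 6 = 3
15^19 mod 6 = 3


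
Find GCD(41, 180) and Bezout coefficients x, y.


Tabular extended Euclidean (each row: r = 41*s + 180*t):
r=41, s=1, t=0
r=180, s=0, t=1
q=0: r=41, s=1, t=0   [41*(1) + 180*(0) = 41]
q=4: r=16, s=-4, t=1   [41*(-4) + 180*(1) = 16]
q=2: r=9, s=9, t=-2   [41*(9) + 180*(-2) = 9]
q=1: r=7, s=-13, t=3   [41*(-13) + 180*(3) = 7]
q=1: r=2, s=22, t=-5   [41*(22) + 180*(-5) = 2]
q=3: r=1, s=-79, t=18   [41*(-79) + 180*(18) = 1]
q=2: r=0, s=180, t=-41   [41*(180) + 180*(-41) = 0]
GCD = 1; from the row with r=1: x=-79, y=18
Check: 41*(-79) + 180*(18) = -3239 + 3240 = 1

GCD = 1, x = -79, y = 18


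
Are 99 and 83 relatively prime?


Euclidean algorithm:
99 = 1 * 83 + 16
83 = 5 * 16 + 3
16 = 5 * 3 + 1
3 = 3 * 1 + 0
GCD(99, 83) = 1

Yes, coprime (GCD = 1)


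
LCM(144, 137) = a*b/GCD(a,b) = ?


GCD(144, 137) = 1
LCM = 144*137/1 = 19728/1 = 19728

LCM = 19728


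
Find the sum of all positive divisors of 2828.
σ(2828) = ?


Divisors of 2828: 1, 2, 4, 7, 14, 28, 101, 202, 404, 707, 1414, 2828
Sum = 1 + 2 + 4 + 7 + 14 + 28 + 101 + 202 + 404 + 707 + 1414 + 2828 = 5712

σ(2828) = 5712


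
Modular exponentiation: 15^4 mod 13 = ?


15^1 mod 13 = 2
15^2 mod 13 = 4
15^3 mod 13 = 8
15^4 mod 13 = 3


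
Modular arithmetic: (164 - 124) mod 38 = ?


164 - 124 = 40
40 mod 38 = 2


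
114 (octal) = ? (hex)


114 (base 8) = 76 (decimal)
76 (decimal) = 4C (base 16)


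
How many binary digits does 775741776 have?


775741776 in base 2 = 101110001111001110000101010000
Number of digits = 30

30 digits (base 2)


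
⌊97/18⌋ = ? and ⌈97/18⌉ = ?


97/18 = 5.3889
floor = 5
ceil = 6

floor = 5, ceil = 6


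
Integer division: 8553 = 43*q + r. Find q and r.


8553 = 43 * 198 + 39
Check: 8514 + 39 = 8553

q = 198, r = 39


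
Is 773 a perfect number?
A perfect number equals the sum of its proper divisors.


Proper divisors of 773: 1
Sum = 1 = 1

No, 773 is not perfect (1 ≠ 773)
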